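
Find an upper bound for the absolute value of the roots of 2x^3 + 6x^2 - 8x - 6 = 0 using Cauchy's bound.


Cauchy's bound: all roots r satisfy |r| <= 1 + max(|a_i/a_n|) for i = 0,...,n-1
where a_n is the leading coefficient.

Coefficients: [2, 6, -8, -6]
Leading coefficient a_n = 2
Ratios |a_i/a_n|: 3, 4, 3
Maximum ratio: 4
Cauchy's bound: |r| <= 1 + 4 = 5

Upper bound = 5


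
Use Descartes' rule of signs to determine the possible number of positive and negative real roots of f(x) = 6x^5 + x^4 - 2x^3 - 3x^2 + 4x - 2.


Descartes' rule of signs:

For positive roots, count sign changes in f(x) = 6x^5 + x^4 - 2x^3 - 3x^2 + 4x - 2:
Signs of coefficients: +, +, -, -, +, -
Number of sign changes: 3
Possible positive real roots: 3, 1

For negative roots, examine f(-x) = -6x^5 + x^4 + 2x^3 - 3x^2 - 4x - 2:
Signs of coefficients: -, +, +, -, -, -
Number of sign changes: 2
Possible negative real roots: 2, 0

Positive roots: 3 or 1; Negative roots: 2 or 0


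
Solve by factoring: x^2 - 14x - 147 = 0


We need two numbers that multiply to -147 and add to -14.
Those numbers are -21 and 7 (since (-21) * 7 = -147 and (-21) + 7 = -14).
So x^2 - 14x - 147 = (x - 21)(x + 7) = 0
Setting each factor to zero: x = 21 or x = -7

x = -7, x = 21


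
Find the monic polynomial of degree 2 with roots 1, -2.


A monic polynomial with roots 1, -2 is:
p(x) = (x - 1)(x + 2)
After multiplying by (x - 1): x - 1
After multiplying by (x + 2): x^2 + x - 2

x^2 + x - 2


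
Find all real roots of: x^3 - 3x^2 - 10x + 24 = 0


Let p(x) = x^3 - 3x^2 - 10x + 24. By the rational root theorem (leading coefficient 1), any rational root is an integer divisor of 24: try ±1, ±2, ... in turn.
Test x = 1: value = 12 ≠ 0.
Test x = -1: value = 30 ≠ 0.
Test x = 2: value = 0 ✓, so (x - 2) is a factor.
Synthetic division by (x - 2): bring down 1; 1(2) - 3 = -1; (-1)(2) - 10 = -12; (-12)(2) + 24 = 0 → quotient x^2 - x - 12, remainder 0.
Solve the quadratic x^2 - x - 12 = 0: discriminant = (-1)^2 - 4(1)(-12) = 1 + 48 = 49.
sqrt(49) = 7, so x = (1 ± 7)/2: x = 4 or x = -3.

x = -3, x = 2, x = 4


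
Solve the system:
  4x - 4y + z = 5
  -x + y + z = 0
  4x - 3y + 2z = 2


Using Cramer's rule. Expand each determinant along the first row.
D  = 4*[1*2 - 1*(-3)] - (-4)*[(-1)*2 - 1*4] + 1*[(-1)*(-3) - 1*4]
  = 4*(5) - (-4)*(-6) + 1*(-1) = -5
Dx = 5*[1*2 - 1*(-3)] - (-4)*[0*2 - 1*2] + 1*[0*(-3) - 1*2]
  = 5*(5) - (-4)*(-2) + 1*(-2) = 15
Dy = 4*[0*2 - 1*2] - 5*[(-1)*2 - 1*4] + 1*[(-1)*2 - 0*4]
  = 4*(-2) - 5*(-6) + 1*(-2) = 20
Dz = 4*[1*2 - 0*(-3)] - (-4)*[(-1)*2 - 0*4] + 5*[(-1)*(-3) - 1*4]
  = 4*(2) - (-4)*(-2) + 5*(-1) = -5
x = Dx/D = 15/-5 = -3, y = Dy/D = 20/-5 = -4, z = Dz/D = -5/-5 = 1
Check eq1: (4)(-3) + (-4)(-4) + (1)(1) = 5 = 5 ✓
Check eq2: (-1)(-3) + (1)(-4) + (1)(1) = 0 = 0 ✓
Check eq3: (4)(-3) + (-3)(-4) + (2)(1) = 2 = 2 ✓

x = -3, y = -4, z = 1


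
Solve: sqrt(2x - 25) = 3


Square both sides: 2x - 25 = 3^2 = 9
2x = 9 + 25 = 34
x = 17
Check: sqrt(2*17 - 25) = sqrt(9) = 3 ✓

x = 17


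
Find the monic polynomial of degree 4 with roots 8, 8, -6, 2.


A monic polynomial with roots 8, 8, -6, 2 is:
p(x) = (x - 8)(x - 8)(x + 6)(x - 2)
After multiplying by (x - 8): x - 8
After multiplying by (x - 8): x^2 - 16x + 64
After multiplying by (x + 6): x^3 - 10x^2 - 32x + 384
After multiplying by (x - 2): x^4 - 12x^3 - 12x^2 + 448x - 768

x^4 - 12x^3 - 12x^2 + 448x - 768


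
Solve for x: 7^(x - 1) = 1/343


Express both sides with the same base.
1/343 = 7^(-3)
Since the bases match, equate exponents: x - 1 = -3
So x = -3 - (-1) = -2

x = -2


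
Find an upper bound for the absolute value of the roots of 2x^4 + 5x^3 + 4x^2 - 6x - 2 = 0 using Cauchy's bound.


Cauchy's bound: all roots r satisfy |r| <= 1 + max(|a_i/a_n|) for i = 0,...,n-1
where a_n is the leading coefficient.

Coefficients: [2, 5, 4, -6, -2]
Leading coefficient a_n = 2
Ratios |a_i/a_n|: 5/2, 2, 3, 1
Maximum ratio: 3
Cauchy's bound: |r| <= 1 + 3 = 4

Upper bound = 4


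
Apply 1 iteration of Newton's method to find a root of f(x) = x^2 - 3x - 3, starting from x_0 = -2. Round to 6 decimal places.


Newton's method: x_(n+1) = x_n - f(x_n)/f'(x_n)
f(x) = x^2 - 3x - 3
f'(x) = 2x - 3

Iteration 1:
  f(-2.000000) = 7.000000
  f'(-2.000000) = -7.000000
  x_1 = -2.000000 - (7.000000)/(-7.000000) = -1.000000

x_1 = -1.000000


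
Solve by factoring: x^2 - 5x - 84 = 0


We need two numbers that multiply to -84 and add to -5.
Those numbers are -12 and 7 (since (-12) * 7 = -84 and (-12) + 7 = -5).
So x^2 - 5x - 84 = (x - 12)(x + 7) = 0
Setting each factor to zero: x = 12 or x = -7

x = -7, x = 12


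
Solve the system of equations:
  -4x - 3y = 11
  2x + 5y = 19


Using Cramer's rule:
Determinant D = (-4)(5) - (2)(-3) = -20 + 6 = -14
Dx = (11)(5) - (19)(-3) = 55 + 57 = 112
Dy = (-4)(19) - (2)(11) = -76 - 22 = -98
x = Dx/D = 112/-14 = -8
y = Dy/D = -98/-14 = 7

x = -8, y = 7


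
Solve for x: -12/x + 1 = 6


Subtract 1 from both sides: -12/x = 5
Multiply both sides by x: -12 = 5 * x
Divide by 5: x = -12/5

x = -12/5


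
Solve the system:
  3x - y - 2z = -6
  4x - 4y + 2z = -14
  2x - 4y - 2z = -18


Using Cramer's rule. Expand each determinant along the first row.
D  = 3*[(-4)*(-2) - 2*(-4)] - (-1)*[4*(-2) - 2*2] + (-2)*[4*(-4) - (-4)*2]
  = 3*(16) - (-1)*(-12) + (-2)*(-8) = 52
Dx = (-6)*[(-4)*(-2) - 2*(-4)] - (-1)*[(-14)*(-2) - 2*(-18)] + (-2)*[(-14)*(-4) - (-4)*(-18)]
  = (-6)*(16) - (-1)*(64) + (-2)*(-16) = 0
Dy = 3*[(-14)*(-2) - 2*(-18)] - (-6)*[4*(-2) - 2*2] + (-2)*[4*(-18) - (-14)*2]
  = 3*(64) - (-6)*(-12) + (-2)*(-44) = 208
Dz = 3*[(-4)*(-18) - (-14)*(-4)] - (-1)*[4*(-18) - (-14)*2] + (-6)*[4*(-4) - (-4)*2]
  = 3*(16) - (-1)*(-44) + (-6)*(-8) = 52
x = Dx/D = 0/52 = 0, y = Dy/D = 208/52 = 4, z = Dz/D = 52/52 = 1
Check eq1: (3)(0) + (-1)(4) + (-2)(1) = -6 = -6 ✓
Check eq2: (4)(0) + (-4)(4) + (2)(1) = -14 = -14 ✓
Check eq3: (2)(0) + (-4)(4) + (-2)(1) = -18 = -18 ✓

x = 0, y = 4, z = 1


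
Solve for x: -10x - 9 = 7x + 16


Starting with: -10x - 9 = 7x + 16
Move all x terms to left: (-10 - 7)x = 16 + 9
Simplify: -17x = 25
Divide both sides by -17: x = -25/17

x = -25/17


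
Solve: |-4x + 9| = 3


An absolute value equation |expr| = 3 gives two cases:
Case 1: -4x + 9 = 3
  -4x = -6, so x = 3/2
Case 2: -4x + 9 = -3
  -4x = -12, so x = 3

x = 3/2, x = 3


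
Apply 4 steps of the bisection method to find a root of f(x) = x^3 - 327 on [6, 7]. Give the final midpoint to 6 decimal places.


f(x) = x^3 - 327
f(6) = -111 < 0
f(7) = 16 > 0

Step 1: midpoint = (6.000000 + 7.000000)/2 = 6.500000
  f(6.500000) = -52.375000
  f(mid) < 0, so root is in [6.500000, 7.000000]

Step 2: midpoint = (6.500000 + 7.000000)/2 = 6.750000
  f(6.750000) = -19.453125
  f(mid) < 0, so root is in [6.750000, 7.000000]

Step 3: midpoint = (6.750000 + 7.000000)/2 = 6.875000
  f(6.875000) = -2.048828
  f(mid) < 0, so root is in [6.875000, 7.000000]

Step 4: midpoint = (6.875000 + 7.000000)/2 = 6.937500
  f(6.937500) = 6.894287
  f(mid) > 0, so root is in [6.875000, 6.937500]

midpoint = 6.937500


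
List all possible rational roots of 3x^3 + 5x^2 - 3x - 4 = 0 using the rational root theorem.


Rational root theorem: possible roots are ±p/q where:
  p divides the constant term (-4): p ∈ {1, 2, 4}
  q divides the leading coefficient (3): q ∈ {1, 3}

All possible rational roots: -4, -2, -4/3, -1, -2/3, -1/3, 1/3, 2/3, 1, 4/3, 2, 4

-4, -2, -4/3, -1, -2/3, -1/3, 1/3, 2/3, 1, 4/3, 2, 4


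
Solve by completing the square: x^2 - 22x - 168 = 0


Start: x^2 - 22x - 168 = 0
Move constant: x^2 - 22x = 168
Half of -22 is -11, squared is 121
Add 121 to both sides: x^2 - 22x + 121 = 289
(x - 11)^2 = 289
x - 11 = ±17
x = 11 + 17 = 28 or x = 11 - 17 = -6

x = -6, x = 28


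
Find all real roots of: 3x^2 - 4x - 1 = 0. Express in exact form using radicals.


Using the quadratic formula: x = (-b ± sqrt(b^2 - 4ac)) / (2a)
Here a = 3, b = -4, c = -1
Discriminant = b^2 - 4ac = (-4)^2 - 4(3)(-1) = 16 + 12 = 28
Since discriminant = 28 > 0, there are two real roots.
x = (4 ± 2*sqrt(7)) / 6
Simplifying: x = (2 ± sqrt(7)) / 3
Numerically: x ≈ 1.5486 or x ≈ -0.2153

x = (2 + sqrt(7)) / 3 or x = (2 - sqrt(7)) / 3


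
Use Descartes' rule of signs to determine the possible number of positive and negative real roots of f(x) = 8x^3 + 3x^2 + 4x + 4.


Descartes' rule of signs:

For positive roots, count sign changes in f(x) = 8x^3 + 3x^2 + 4x + 4:
Signs of coefficients: +, +, +, +
Number of sign changes: 0
Possible positive real roots: 0

For negative roots, examine f(-x) = -8x^3 + 3x^2 - 4x + 4:
Signs of coefficients: -, +, -, +
Number of sign changes: 3
Possible negative real roots: 3, 1

Positive roots: 0; Negative roots: 3 or 1


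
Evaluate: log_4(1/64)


We need the exponent such that 4^? = 1/64
4^(-3) = 1/4^3 = 1/64
Therefore log_4(1/64) = -3

-3


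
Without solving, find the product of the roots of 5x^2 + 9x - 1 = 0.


By Vieta's formulas for ax^2 + bx + c = 0:
  Sum of roots = -b/a
  Product of roots = c/a

Here a = 5, b = 9, c = -1
Sum = -(9)/5 = -9/5
Product = -1/5 = -1/5

Product = -1/5


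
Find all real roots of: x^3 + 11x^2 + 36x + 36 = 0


Let p(x) = x^3 + 11x^2 + 36x + 36. By the rational root theorem (leading coefficient 1), any rational root is an integer divisor of 36: try ±1, ±2, ... in turn.
Test x = 1: value = 84 ≠ 0.
Test x = -1: value = 10 ≠ 0.
Test x = 2: value = 160 ≠ 0.
Test x = -2: value = 0 ✓, so (x + 2) is a factor.
Synthetic division by (x + 2): bring down 1; 1(-2) + 11 = 9; 9(-2) + 36 = 18; 18(-2) + 36 = 0 → quotient x^2 + 9x + 18, remainder 0.
Solve the quadratic x^2 + 9x + 18 = 0: discriminant = 9^2 - 4(1)(18) = 81 - 72 = 9.
sqrt(9) = 3, so x = (-9 ± 3)/2: x = -3 or x = -6.

x = -6, x = -3, x = -2


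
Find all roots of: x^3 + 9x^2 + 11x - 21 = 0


Let p(x) = x^3 + 9x^2 + 11x - 21. By the rational root theorem (leading coefficient 1), any rational root is an integer divisor of 21: try ±1, ±2, ... in turn.
Test x = 1: value = 0 ✓, so (x - 1) is a factor.
Synthetic division by (x - 1): bring down 1; 1(1) + 9 = 10; 10(1) + 11 = 21; 21(1) - 21 = 0 → quotient x^2 + 10x + 21, remainder 0.
Solve the quadratic x^2 + 10x + 21 = 0: discriminant = 10^2 - 4(1)(21) = 100 - 84 = 16.
sqrt(16) = 4, so x = (-10 ± 4)/2: x = -3 or x = -7.
Collecting all roots found:

x = -7, x = -3, x = 1


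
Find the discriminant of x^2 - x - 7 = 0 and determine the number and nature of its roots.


For ax^2 + bx + c = 0, discriminant D = b^2 - 4ac
Here a = 1, b = -1, c = -7
D = (-1)^2 - 4(1)(-7) = 1 + 28 = 29

D = 29 > 0 but not a perfect square
The equation has 2 distinct real irrational roots.

Discriminant = 29, 2 distinct real irrational roots


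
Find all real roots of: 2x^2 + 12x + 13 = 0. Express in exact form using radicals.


Using the quadratic formula: x = (-b ± sqrt(b^2 - 4ac)) / (2a)
Here a = 2, b = 12, c = 13
Discriminant = b^2 - 4ac = 12^2 - 4(2)(13) = 144 - 104 = 40
Since discriminant = 40 > 0, there are two real roots.
x = (-12 ± 2*sqrt(10)) / 4
Simplifying: x = (-6 ± sqrt(10)) / 2
Numerically: x ≈ -1.4189 or x ≈ -4.5811

x = (-6 + sqrt(10)) / 2 or x = (-6 - sqrt(10)) / 2


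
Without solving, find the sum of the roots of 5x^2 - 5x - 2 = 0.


By Vieta's formulas for ax^2 + bx + c = 0:
  Sum of roots = -b/a
  Product of roots = c/a

Here a = 5, b = -5, c = -2
Sum = -(-5)/5 = 1
Product = -2/5 = -2/5

Sum = 1


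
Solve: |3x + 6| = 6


An absolute value equation |expr| = 6 gives two cases:
Case 1: 3x + 6 = 6
  3x = 0, so x = 0
Case 2: 3x + 6 = -6
  3x = -12, so x = -4

x = -4, x = 0


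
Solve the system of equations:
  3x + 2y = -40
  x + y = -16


Using Cramer's rule:
Determinant D = (3)(1) - (1)(2) = 3 - 2 = 1
Dx = (-40)(1) - (-16)(2) = -40 + 32 = -8
Dy = (3)(-16) - (1)(-40) = -48 + 40 = -8
x = Dx/D = -8/1 = -8
y = Dy/D = -8/1 = -8

x = -8, y = -8


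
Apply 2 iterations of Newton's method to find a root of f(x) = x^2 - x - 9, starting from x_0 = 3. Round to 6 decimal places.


Newton's method: x_(n+1) = x_n - f(x_n)/f'(x_n)
f(x) = x^2 - x - 9
f'(x) = 2x - 1

Iteration 1:
  f(3.000000) = -3.000000
  f'(3.000000) = 5.000000
  x_1 = 3.000000 - (-3.000000)/(5.000000) = 3.600000

Iteration 2:
  f(3.600000) = 0.360000
  f'(3.600000) = 6.200000
  x_2 = 3.600000 - (0.360000)/(6.200000) = 3.541935

x_2 = 3.541935


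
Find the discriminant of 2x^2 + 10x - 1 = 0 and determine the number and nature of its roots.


For ax^2 + bx + c = 0, discriminant D = b^2 - 4ac
Here a = 2, b = 10, c = -1
D = (10)^2 - 4(2)(-1) = 100 + 8 = 108

D = 108 > 0 but not a perfect square
The equation has 2 distinct real irrational roots.

Discriminant = 108, 2 distinct real irrational roots


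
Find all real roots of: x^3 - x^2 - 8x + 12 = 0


Let p(x) = x^3 - x^2 - 8x + 12. By the rational root theorem (leading coefficient 1), any rational root is an integer divisor of 12: try ±1, ±2, ... in turn.
Test x = 1: value = 4 ≠ 0.
Test x = -1: value = 18 ≠ 0.
Test x = 2: value = 0 ✓, so (x - 2) is a factor.
Synthetic division by (x - 2): bring down 1; 1(2) - 1 = 1; 1(2) - 8 = -6; (-6)(2) + 12 = 0 → quotient x^2 + x - 6, remainder 0.
Solve the quadratic x^2 + x - 6 = 0: discriminant = 1^2 - 4(1)(-6) = 1 + 24 = 25.
sqrt(25) = 5, so x = (-1 ± 5)/2: x = 2 or x = -3.

x = -3, x = 2 (multiplicity 2)


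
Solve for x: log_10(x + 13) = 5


Convert to exponential form: x + 13 = 10^5 = 100000
x = 100000 - 13 = 99987
Check: log_10(99987 + 13) = log_10(100000) = log_10(100000) = 5 ✓

x = 99987


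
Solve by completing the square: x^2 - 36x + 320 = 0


Start: x^2 - 36x + 320 = 0
Move constant: x^2 - 36x = -320
Half of -36 is -18, squared is 324
Add 324 to both sides: x^2 - 36x + 324 = 4
(x - 18)^2 = 4
x - 18 = ±2
x = 18 + 2 = 20 or x = 18 - 2 = 16

x = 16, x = 20


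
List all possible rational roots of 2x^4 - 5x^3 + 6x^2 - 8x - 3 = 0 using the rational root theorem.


Rational root theorem: possible roots are ±p/q where:
  p divides the constant term (-3): p ∈ {1, 3}
  q divides the leading coefficient (2): q ∈ {1, 2}

All possible rational roots: -3, -3/2, -1, -1/2, 1/2, 1, 3/2, 3

-3, -3/2, -1, -1/2, 1/2, 1, 3/2, 3


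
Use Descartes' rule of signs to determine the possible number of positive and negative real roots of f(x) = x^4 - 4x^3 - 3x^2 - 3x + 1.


Descartes' rule of signs:

For positive roots, count sign changes in f(x) = x^4 - 4x^3 - 3x^2 - 3x + 1:
Signs of coefficients: +, -, -, -, +
Number of sign changes: 2
Possible positive real roots: 2, 0

For negative roots, examine f(-x) = x^4 + 4x^3 - 3x^2 + 3x + 1:
Signs of coefficients: +, +, -, +, +
Number of sign changes: 2
Possible negative real roots: 2, 0

Positive roots: 2 or 0; Negative roots: 2 or 0


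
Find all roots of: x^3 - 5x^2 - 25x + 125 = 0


Let p(x) = x^3 - 5x^2 - 25x + 125. By the rational root theorem (leading coefficient 1), any rational root is an integer divisor of 125: try ±1, ±2, ... in turn.
Test x = 1: value = 96 ≠ 0.
Test x = -1: value = 144 ≠ 0.
Test x = 5: value = 0 ✓, so (x - 5) is a factor.
Synthetic division by (x - 5): bring down 1; 1(5) - 5 = 0; 0(5) - 25 = -25; (-25)(5) + 125 = 0 → quotient x^2 - 25, remainder 0.
Solve the quadratic x^2 - 25 = 0: discriminant = 0^2 - 4(1)(-25) = 0 + 100 = 100.
sqrt(100) = 10, so x = (0 ± 10)/2: x = 5 or x = -5.
Collecting all roots found:

x = -5, x = 5 (multiplicity 2)


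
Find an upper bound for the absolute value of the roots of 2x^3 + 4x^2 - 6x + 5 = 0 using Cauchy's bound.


Cauchy's bound: all roots r satisfy |r| <= 1 + max(|a_i/a_n|) for i = 0,...,n-1
where a_n is the leading coefficient.

Coefficients: [2, 4, -6, 5]
Leading coefficient a_n = 2
Ratios |a_i/a_n|: 2, 3, 5/2
Maximum ratio: 3
Cauchy's bound: |r| <= 1 + 3 = 4

Upper bound = 4


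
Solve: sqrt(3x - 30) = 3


Square both sides: 3x - 30 = 3^2 = 9
3x = 9 + 30 = 39
x = 13
Check: sqrt(3*13 - 30) = sqrt(9) = 3 ✓

x = 13


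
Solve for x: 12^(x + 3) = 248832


Express both sides with the same base.
248832 = 12^5
Since the bases match, equate exponents: x + 3 = 5
So x = 5 - (3) = 2

x = 2


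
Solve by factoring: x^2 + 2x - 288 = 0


We need two numbers that multiply to -288 and add to 2.
Those numbers are 18 and -16 (since 18 * (-16) = -288 and 18 + (-16) = 2).
So x^2 + 2x - 288 = (x + 18)(x - 16) = 0
Setting each factor to zero: x = -18 or x = 16

x = -18, x = 16


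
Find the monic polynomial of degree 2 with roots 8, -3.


A monic polynomial with roots 8, -3 is:
p(x) = (x - 8)(x + 3)
After multiplying by (x - 8): x - 8
After multiplying by (x + 3): x^2 - 5x - 24

x^2 - 5x - 24


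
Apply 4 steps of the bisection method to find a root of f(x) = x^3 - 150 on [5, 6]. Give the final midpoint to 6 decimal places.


f(x) = x^3 - 150
f(5) = -25 < 0
f(6) = 66 > 0

Step 1: midpoint = (5.000000 + 6.000000)/2 = 5.500000
  f(5.500000) = 16.375000
  f(mid) > 0, so root is in [5.000000, 5.500000]

Step 2: midpoint = (5.000000 + 5.500000)/2 = 5.250000
  f(5.250000) = -5.296875
  f(mid) < 0, so root is in [5.250000, 5.500000]

Step 3: midpoint = (5.250000 + 5.500000)/2 = 5.375000
  f(5.375000) = 5.287109
  f(mid) > 0, so root is in [5.250000, 5.375000]

Step 4: midpoint = (5.250000 + 5.375000)/2 = 5.312500
  f(5.312500) = -0.067139
  f(mid) < 0, so root is in [5.312500, 5.375000]

midpoint = 5.312500


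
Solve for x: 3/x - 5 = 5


Subtract -5 from both sides: 3/x = 10
Multiply both sides by x: 3 = 10 * x
Divide by 10: x = 3/10

x = 3/10


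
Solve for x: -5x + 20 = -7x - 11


Starting with: -5x + 20 = -7x - 11
Move all x terms to left: (-5 + 7)x = -11 - 20
Simplify: 2x = -31
Divide both sides by 2: x = -31/2

x = -31/2


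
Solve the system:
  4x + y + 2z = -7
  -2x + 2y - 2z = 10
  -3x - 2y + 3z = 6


Using Cramer's rule. Expand each determinant along the first row.
D  = 4*[2*3 - (-2)*(-2)] - 1*[(-2)*3 - (-2)*(-3)] + 2*[(-2)*(-2) - 2*(-3)]
  = 4*(2) - 1*(-12) + 2*(10) = 40
Dx = (-7)*[2*3 - (-2)*(-2)] - 1*[10*3 - (-2)*6] + 2*[10*(-2) - 2*6]
  = (-7)*(2) - 1*(42) + 2*(-32) = -120
Dy = 4*[10*3 - (-2)*6] - (-7)*[(-2)*3 - (-2)*(-3)] + 2*[(-2)*6 - 10*(-3)]
  = 4*(42) - (-7)*(-12) + 2*(18) = 120
Dz = 4*[2*6 - 10*(-2)] - 1*[(-2)*6 - 10*(-3)] + (-7)*[(-2)*(-2) - 2*(-3)]
  = 4*(32) - 1*(18) + (-7)*(10) = 40
x = Dx/D = -120/40 = -3, y = Dy/D = 120/40 = 3, z = Dz/D = 40/40 = 1
Check eq1: (4)(-3) + (1)(3) + (2)(1) = -7 = -7 ✓
Check eq2: (-2)(-3) + (2)(3) + (-2)(1) = 10 = 10 ✓
Check eq3: (-3)(-3) + (-2)(3) + (3)(1) = 6 = 6 ✓

x = -3, y = 3, z = 1


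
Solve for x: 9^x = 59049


Express both sides with the same base.
59049 = 9^5
Since the bases match: x = 5

x = 5


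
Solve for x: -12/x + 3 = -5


Subtract 3 from both sides: -12/x = -8
Multiply both sides by x: -12 = -8 * x
Divide by -8: x = 3/2

x = 3/2


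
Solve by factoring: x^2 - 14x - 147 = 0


We need two numbers that multiply to -147 and add to -14.
Those numbers are 7 and -21 (since 7 * (-21) = -147 and 7 + (-21) = -14).
So x^2 - 14x - 147 = (x + 7)(x - 21) = 0
Setting each factor to zero: x = -7 or x = 21

x = -7, x = 21


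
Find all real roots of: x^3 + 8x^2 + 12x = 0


The constant term is 0, so x = 0 is a root. Factor out x:
  x(x^2 + 8x + 12) = 0
Solve the quadratic x^2 + 8x + 12 = 0: discriminant = 8^2 - 4(1)(12) = 64 - 48 = 16.
sqrt(16) = 4, so x = (-8 ± 4)/2: x = -2 or x = -6.

x = -6, x = -2, x = 0


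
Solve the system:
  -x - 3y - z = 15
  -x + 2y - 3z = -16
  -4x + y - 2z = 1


Using Cramer's rule. Expand each determinant along the first row.
D  = (-1)*[2*(-2) - (-3)*1] - (-3)*[(-1)*(-2) - (-3)*(-4)] + (-1)*[(-1)*1 - 2*(-4)]
  = (-1)*(-1) - (-3)*(-10) + (-1)*(7) = -36
Dx = 15*[2*(-2) - (-3)*1] - (-3)*[(-16)*(-2) - (-3)*1] + (-1)*[(-16)*1 - 2*1]
  = 15*(-1) - (-3)*(35) + (-1)*(-18) = 108
Dy = (-1)*[(-16)*(-2) - (-3)*1] - 15*[(-1)*(-2) - (-3)*(-4)] + (-1)*[(-1)*1 - (-16)*(-4)]
  = (-1)*(35) - 15*(-10) + (-1)*(-65) = 180
Dz = (-1)*[2*1 - (-16)*1] - (-3)*[(-1)*1 - (-16)*(-4)] + 15*[(-1)*1 - 2*(-4)]
  = (-1)*(18) - (-3)*(-65) + 15*(7) = -108
x = Dx/D = 108/-36 = -3, y = Dy/D = 180/-36 = -5, z = Dz/D = -108/-36 = 3
Check eq1: (-1)(-3) + (-3)(-5) + (-1)(3) = 15 = 15 ✓
Check eq2: (-1)(-3) + (2)(-5) + (-3)(3) = -16 = -16 ✓
Check eq3: (-4)(-3) + (1)(-5) + (-2)(3) = 1 = 1 ✓

x = -3, y = -5, z = 3


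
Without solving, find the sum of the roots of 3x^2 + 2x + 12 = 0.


By Vieta's formulas for ax^2 + bx + c = 0:
  Sum of roots = -b/a
  Product of roots = c/a

Here a = 3, b = 2, c = 12
Sum = -(2)/3 = -2/3
Product = 12/3 = 4

Sum = -2/3


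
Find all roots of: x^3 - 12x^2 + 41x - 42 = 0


Let p(x) = x^3 - 12x^2 + 41x - 42. By the rational root theorem (leading coefficient 1), any rational root is an integer divisor of 42: try ±1, ±2, ... in turn.
Test x = 1: value = -12 ≠ 0.
Test x = -1: value = -96 ≠ 0.
Test x = 2: value = 0 ✓, so (x - 2) is a factor.
Synthetic division by (x - 2): bring down 1; 1(2) - 12 = -10; (-10)(2) + 41 = 21; 21(2) - 42 = 0 → quotient x^2 - 10x + 21, remainder 0.
Solve the quadratic x^2 - 10x + 21 = 0: discriminant = (-10)^2 - 4(1)(21) = 100 - 84 = 16.
sqrt(16) = 4, so x = (10 ± 4)/2: x = 7 or x = 3.
Collecting all roots found:

x = 2, x = 3, x = 7


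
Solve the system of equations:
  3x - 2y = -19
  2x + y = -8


Using Cramer's rule:
Determinant D = (3)(1) - (2)(-2) = 3 + 4 = 7
Dx = (-19)(1) - (-8)(-2) = -19 - 16 = -35
Dy = (3)(-8) - (2)(-19) = -24 + 38 = 14
x = Dx/D = -35/7 = -5
y = Dy/D = 14/7 = 2

x = -5, y = 2


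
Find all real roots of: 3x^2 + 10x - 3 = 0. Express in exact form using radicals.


Using the quadratic formula: x = (-b ± sqrt(b^2 - 4ac)) / (2a)
Here a = 3, b = 10, c = -3
Discriminant = b^2 - 4ac = 10^2 - 4(3)(-3) = 100 + 36 = 136
Since discriminant = 136 > 0, there are two real roots.
x = (-10 ± 2*sqrt(34)) / 6
Simplifying: x = (-5 ± sqrt(34)) / 3
Numerically: x ≈ 0.2770 or x ≈ -3.6103

x = (-5 + sqrt(34)) / 3 or x = (-5 - sqrt(34)) / 3


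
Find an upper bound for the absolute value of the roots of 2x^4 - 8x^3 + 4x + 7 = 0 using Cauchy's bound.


Cauchy's bound: all roots r satisfy |r| <= 1 + max(|a_i/a_n|) for i = 0,...,n-1
where a_n is the leading coefficient.

Coefficients: [2, -8, 0, 4, 7]
Leading coefficient a_n = 2
Ratios |a_i/a_n|: 4, 0, 2, 7/2
Maximum ratio: 4
Cauchy's bound: |r| <= 1 + 4 = 5

Upper bound = 5


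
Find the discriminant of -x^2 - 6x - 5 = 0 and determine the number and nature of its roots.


For ax^2 + bx + c = 0, discriminant D = b^2 - 4ac
Here a = -1, b = -6, c = -5
D = (-6)^2 - 4(-1)(-5) = 36 - 20 = 16

D = 16 > 0 and is a perfect square (sqrt = 4)
The equation has 2 distinct real rational roots.

Discriminant = 16, 2 distinct real rational roots


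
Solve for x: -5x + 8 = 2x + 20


Starting with: -5x + 8 = 2x + 20
Move all x terms to left: (-5 - 2)x = 20 - 8
Simplify: -7x = 12
Divide both sides by -7: x = -12/7

x = -12/7


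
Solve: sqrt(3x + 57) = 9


Square both sides: 3x + 57 = 9^2 = 81
3x = 81 - 57 = 24
x = 8
Check: sqrt(3*8 + 57) = sqrt(81) = 9 ✓

x = 8


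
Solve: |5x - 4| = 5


An absolute value equation |expr| = 5 gives two cases:
Case 1: 5x - 4 = 5
  5x = 9, so x = 9/5
Case 2: 5x - 4 = -5
  5x = -1, so x = -1/5

x = -1/5, x = 9/5


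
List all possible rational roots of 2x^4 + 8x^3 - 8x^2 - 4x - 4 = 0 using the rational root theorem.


Rational root theorem: possible roots are ±p/q where:
  p divides the constant term (-4): p ∈ {1, 2, 4}
  q divides the leading coefficient (2): q ∈ {1, 2}

All possible rational roots: -4, -2, -1, -1/2, 1/2, 1, 2, 4

-4, -2, -1, -1/2, 1/2, 1, 2, 4


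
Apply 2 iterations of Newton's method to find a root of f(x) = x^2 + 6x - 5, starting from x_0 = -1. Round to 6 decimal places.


Newton's method: x_(n+1) = x_n - f(x_n)/f'(x_n)
f(x) = x^2 + 6x - 5
f'(x) = 2x + 6

Iteration 1:
  f(-1.000000) = -10.000000
  f'(-1.000000) = 4.000000
  x_1 = -1.000000 - (-10.000000)/(4.000000) = 1.500000

Iteration 2:
  f(1.500000) = 6.250000
  f'(1.500000) = 9.000000
  x_2 = 1.500000 - (6.250000)/(9.000000) = 0.805556

x_2 = 0.805556


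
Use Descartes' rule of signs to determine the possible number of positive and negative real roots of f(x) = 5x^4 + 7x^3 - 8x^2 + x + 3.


Descartes' rule of signs:

For positive roots, count sign changes in f(x) = 5x^4 + 7x^3 - 8x^2 + x + 3:
Signs of coefficients: +, +, -, +, +
Number of sign changes: 2
Possible positive real roots: 2, 0

For negative roots, examine f(-x) = 5x^4 - 7x^3 - 8x^2 - x + 3:
Signs of coefficients: +, -, -, -, +
Number of sign changes: 2
Possible negative real roots: 2, 0

Positive roots: 2 or 0; Negative roots: 2 or 0


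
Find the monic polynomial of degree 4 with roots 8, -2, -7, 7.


A monic polynomial with roots 8, -2, -7, 7 is:
p(x) = (x - 8)(x + 2)(x + 7)(x - 7)
After multiplying by (x - 8): x - 8
After multiplying by (x + 2): x^2 - 6x - 16
After multiplying by (x + 7): x^3 + x^2 - 58x - 112
After multiplying by (x - 7): x^4 - 6x^3 - 65x^2 + 294x + 784

x^4 - 6x^3 - 65x^2 + 294x + 784


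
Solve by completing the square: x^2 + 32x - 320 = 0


Start: x^2 + 32x - 320 = 0
Move constant: x^2 + 32x = 320
Half of 32 is 16, squared is 256
Add 256 to both sides: x^2 + 32x + 256 = 576
(x + 16)^2 = 576
x + 16 = ±24
x = -16 + 24 = 8 or x = -16 - 24 = -40

x = -40, x = 8


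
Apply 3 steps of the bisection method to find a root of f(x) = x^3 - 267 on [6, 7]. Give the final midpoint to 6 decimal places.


f(x) = x^3 - 267
f(6) = -51 < 0
f(7) = 76 > 0

Step 1: midpoint = (6.000000 + 7.000000)/2 = 6.500000
  f(6.500000) = 7.625000
  f(mid) > 0, so root is in [6.000000, 6.500000]

Step 2: midpoint = (6.000000 + 6.500000)/2 = 6.250000
  f(6.250000) = -22.859375
  f(mid) < 0, so root is in [6.250000, 6.500000]

Step 3: midpoint = (6.250000 + 6.500000)/2 = 6.375000
  f(6.375000) = -7.916016
  f(mid) < 0, so root is in [6.375000, 6.500000]

midpoint = 6.375000


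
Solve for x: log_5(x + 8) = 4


Convert to exponential form: x + 8 = 5^4 = 625
x = 625 - 8 = 617
Check: log_5(617 + 8) = log_5(625) = log_5(625) = 4 ✓

x = 617


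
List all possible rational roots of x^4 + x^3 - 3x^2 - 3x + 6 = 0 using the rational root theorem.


Rational root theorem: possible roots are ±p/q where:
  p divides the constant term (6): p ∈ {1, 2, 3, 6}
  q divides the leading coefficient (1): q ∈ {1}

All possible rational roots: -6, -3, -2, -1, 1, 2, 3, 6

-6, -3, -2, -1, 1, 2, 3, 6


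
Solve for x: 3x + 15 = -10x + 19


Starting with: 3x + 15 = -10x + 19
Move all x terms to left: (3 + 10)x = 19 - 15
Simplify: 13x = 4
Divide both sides by 13: x = 4/13

x = 4/13


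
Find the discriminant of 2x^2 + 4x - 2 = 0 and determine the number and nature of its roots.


For ax^2 + bx + c = 0, discriminant D = b^2 - 4ac
Here a = 2, b = 4, c = -2
D = (4)^2 - 4(2)(-2) = 16 + 16 = 32

D = 32 > 0 but not a perfect square
The equation has 2 distinct real irrational roots.

Discriminant = 32, 2 distinct real irrational roots


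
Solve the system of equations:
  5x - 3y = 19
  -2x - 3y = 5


Using Cramer's rule:
Determinant D = (5)(-3) - (-2)(-3) = -15 - 6 = -21
Dx = (19)(-3) - (5)(-3) = -57 + 15 = -42
Dy = (5)(5) - (-2)(19) = 25 + 38 = 63
x = Dx/D = -42/-21 = 2
y = Dy/D = 63/-21 = -3

x = 2, y = -3


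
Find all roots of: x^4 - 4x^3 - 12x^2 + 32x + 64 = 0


Let p(x) = x^4 - 4x^3 - 12x^2 + 32x + 64. By the rational root theorem (leading coefficient 1), any rational root is an integer divisor of 64: try ±1, ±2, ... in turn.
Test x = 1: value = 81 ≠ 0.
Test x = -1: value = 25 ≠ 0.
Test x = 2: value = 64 ≠ 0.
Test x = -2: value = 0 ✓, so (x + 2) is a factor.
Synthetic division by (x + 2): bring down 1; 1(-2) - 4 = -6; (-6)(-2) - 12 = 0; 0(-2) + 32 = 32; 32(-2) + 64 = 0 → quotient x^3 - 6x^2 + 32, remainder 0.
Continue with the quotient x^3 - 6x^2 + 32 (candidates must divide 32; re-test x = -2 first in case it repeats).
Test x = -2: value = 0 ✓, so (x + 2) is a factor.
Synthetic division by (x + 2): bring down 1; 1(-2) - 6 = -8; (-8)(-2) + 0 = 16; 16(-2) + 32 = 0 → quotient x^2 - 8x + 16, remainder 0.
Solve the quadratic x^2 - 8x + 16 = 0: discriminant = (-8)^2 - 4(1)(16) = 64 - 64 = 0.
Discriminant = 0, so a double root: x = 8/2 = 4.
Collecting all roots found:

x = -2 (multiplicity 2), x = 4 (multiplicity 2)


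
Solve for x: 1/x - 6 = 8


Subtract -6 from both sides: 1/x = 14
Multiply both sides by x: 1 = 14 * x
Divide by 14: x = 1/14

x = 1/14


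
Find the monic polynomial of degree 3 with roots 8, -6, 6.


A monic polynomial with roots 8, -6, 6 is:
p(x) = (x - 8)(x + 6)(x - 6)
After multiplying by (x - 8): x - 8
After multiplying by (x + 6): x^2 - 2x - 48
After multiplying by (x - 6): x^3 - 8x^2 - 36x + 288

x^3 - 8x^2 - 36x + 288


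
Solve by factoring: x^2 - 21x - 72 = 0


We need two numbers that multiply to -72 and add to -21.
Those numbers are -24 and 3 (since (-24) * 3 = -72 and (-24) + 3 = -21).
So x^2 - 21x - 72 = (x - 24)(x + 3) = 0
Setting each factor to zero: x = 24 or x = -3

x = -3, x = 24


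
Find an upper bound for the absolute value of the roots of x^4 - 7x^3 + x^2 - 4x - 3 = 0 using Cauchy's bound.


Cauchy's bound: all roots r satisfy |r| <= 1 + max(|a_i/a_n|) for i = 0,...,n-1
where a_n is the leading coefficient.

Coefficients: [1, -7, 1, -4, -3]
Leading coefficient a_n = 1
Ratios |a_i/a_n|: 7, 1, 4, 3
Maximum ratio: 7
Cauchy's bound: |r| <= 1 + 7 = 8

Upper bound = 8


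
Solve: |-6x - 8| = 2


An absolute value equation |expr| = 2 gives two cases:
Case 1: -6x - 8 = 2
  -6x = 10, so x = -5/3
Case 2: -6x - 8 = -2
  -6x = 6, so x = -1

x = -5/3, x = -1


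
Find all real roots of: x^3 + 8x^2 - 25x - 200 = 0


Let p(x) = x^3 + 8x^2 - 25x - 200. By the rational root theorem (leading coefficient 1), any rational root is an integer divisor of 200: try ±1, ±2, ... in turn.
Test x = 1: value = -216 ≠ 0.
Test x = -1: value = -168 ≠ 0.
Test x = 2: value = -210 ≠ 0.
Test x = -2: value = -126 ≠ 0.
Test x = 4: value = -108 ≠ 0.
Test x = -4: value = -36 ≠ 0.
Test x = 5: value = 0 ✓, so (x - 5) is a factor.
Synthetic division by (x - 5): bring down 1; 1(5) + 8 = 13; 13(5) - 25 = 40; 40(5) - 200 = 0 → quotient x^2 + 13x + 40, remainder 0.
Solve the quadratic x^2 + 13x + 40 = 0: discriminant = 13^2 - 4(1)(40) = 169 - 160 = 9.
sqrt(9) = 3, so x = (-13 ± 3)/2: x = -5 or x = -8.

x = -8, x = -5, x = 5


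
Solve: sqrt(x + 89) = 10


Square both sides: x + 89 = 10^2 = 100
x = 100 - 89 = 11
x = 11
Check: sqrt(1*11 + 89) = sqrt(100) = 10 ✓

x = 11


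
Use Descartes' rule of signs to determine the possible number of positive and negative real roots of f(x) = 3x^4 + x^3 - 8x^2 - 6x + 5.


Descartes' rule of signs:

For positive roots, count sign changes in f(x) = 3x^4 + x^3 - 8x^2 - 6x + 5:
Signs of coefficients: +, +, -, -, +
Number of sign changes: 2
Possible positive real roots: 2, 0

For negative roots, examine f(-x) = 3x^4 - x^3 - 8x^2 + 6x + 5:
Signs of coefficients: +, -, -, +, +
Number of sign changes: 2
Possible negative real roots: 2, 0

Positive roots: 2 or 0; Negative roots: 2 or 0


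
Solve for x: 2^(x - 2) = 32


Express both sides with the same base.
32 = 2^5
Since the bases match, equate exponents: x - 2 = 5
So x = 5 - (-2) = 7

x = 7


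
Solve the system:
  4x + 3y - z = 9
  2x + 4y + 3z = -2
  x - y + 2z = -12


Using Cramer's rule. Expand each determinant along the first row.
D  = 4*[4*2 - 3*(-1)] - 3*[2*2 - 3*1] + (-1)*[2*(-1) - 4*1]
  = 4*(11) - 3*(1) + (-1)*(-6) = 47
Dx = 9*[4*2 - 3*(-1)] - 3*[(-2)*2 - 3*(-12)] + (-1)*[(-2)*(-1) - 4*(-12)]
  = 9*(11) - 3*(32) + (-1)*(50) = -47
Dy = 4*[(-2)*2 - 3*(-12)] - 9*[2*2 - 3*1] + (-1)*[2*(-12) - (-2)*1]
  = 4*(32) - 9*(1) + (-1)*(-22) = 141
Dz = 4*[4*(-12) - (-2)*(-1)] - 3*[2*(-12) - (-2)*1] + 9*[2*(-1) - 4*1]
  = 4*(-50) - 3*(-22) + 9*(-6) = -188
x = Dx/D = -47/47 = -1, y = Dy/D = 141/47 = 3, z = Dz/D = -188/47 = -4
Check eq1: (4)(-1) + (3)(3) + (-1)(-4) = 9 = 9 ✓
Check eq2: (2)(-1) + (4)(3) + (3)(-4) = -2 = -2 ✓
Check eq3: (1)(-1) + (-1)(3) + (2)(-4) = -12 = -12 ✓

x = -1, y = 3, z = -4


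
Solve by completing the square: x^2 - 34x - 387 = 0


Start: x^2 - 34x - 387 = 0
Move constant: x^2 - 34x = 387
Half of -34 is -17, squared is 289
Add 289 to both sides: x^2 - 34x + 289 = 676
(x - 17)^2 = 676
x - 17 = ±26
x = 17 + 26 = 43 or x = 17 - 26 = -9

x = -9, x = 43


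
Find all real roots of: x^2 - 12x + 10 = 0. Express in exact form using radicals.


Using the quadratic formula: x = (-b ± sqrt(b^2 - 4ac)) / (2a)
Here a = 1, b = -12, c = 10
Discriminant = b^2 - 4ac = (-12)^2 - 4(1)(10) = 144 - 40 = 104
Since discriminant = 104 > 0, there are two real roots.
x = (12 ± 2*sqrt(26)) / 2
Simplifying: x = 6 ± sqrt(26)
Numerically: x ≈ 11.0990 or x ≈ 0.9010

x = 6 + sqrt(26) or x = 6 - sqrt(26)


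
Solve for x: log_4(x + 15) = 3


Convert to exponential form: x + 15 = 4^3 = 64
x = 64 - 15 = 49
Check: log_4(49 + 15) = log_4(64) = log_4(64) = 3 ✓

x = 49


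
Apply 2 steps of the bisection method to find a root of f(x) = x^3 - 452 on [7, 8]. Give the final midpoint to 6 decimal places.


f(x) = x^3 - 452
f(7) = -109 < 0
f(8) = 60 > 0

Step 1: midpoint = (7.000000 + 8.000000)/2 = 7.500000
  f(7.500000) = -30.125000
  f(mid) < 0, so root is in [7.500000, 8.000000]

Step 2: midpoint = (7.500000 + 8.000000)/2 = 7.750000
  f(7.750000) = 13.484375
  f(mid) > 0, so root is in [7.500000, 7.750000]

midpoint = 7.750000


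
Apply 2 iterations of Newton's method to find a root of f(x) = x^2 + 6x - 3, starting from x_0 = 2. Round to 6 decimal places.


Newton's method: x_(n+1) = x_n - f(x_n)/f'(x_n)
f(x) = x^2 + 6x - 3
f'(x) = 2x + 6

Iteration 1:
  f(2.000000) = 13.000000
  f'(2.000000) = 10.000000
  x_1 = 2.000000 - (13.000000)/(10.000000) = 0.700000

Iteration 2:
  f(0.700000) = 1.690000
  f'(0.700000) = 7.400000
  x_2 = 0.700000 - (1.690000)/(7.400000) = 0.471622

x_2 = 0.471622


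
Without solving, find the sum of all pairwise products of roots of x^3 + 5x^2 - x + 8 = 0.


By Vieta's formulas for x^3 + bx^2 + cx + d = 0:
  r1 + r2 + r3 = -b/a = -5
  r1*r2 + r1*r3 + r2*r3 = c/a = -1
  r1*r2*r3 = -d/a = -8


Sum of pairwise products = -1


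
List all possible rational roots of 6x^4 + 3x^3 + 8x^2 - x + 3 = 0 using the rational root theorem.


Rational root theorem: possible roots are ±p/q where:
  p divides the constant term (3): p ∈ {1, 3}
  q divides the leading coefficient (6): q ∈ {1, 2, 3, 6}

All possible rational roots: -3, -3/2, -1, -1/2, -1/3, -1/6, 1/6, 1/3, 1/2, 1, 3/2, 3

-3, -3/2, -1, -1/2, -1/3, -1/6, 1/6, 1/3, 1/2, 1, 3/2, 3


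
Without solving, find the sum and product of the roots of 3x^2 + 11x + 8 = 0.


By Vieta's formulas for ax^2 + bx + c = 0:
  Sum of roots = -b/a
  Product of roots = c/a

Here a = 3, b = 11, c = 8
Sum = -(11)/3 = -11/3
Product = 8/3 = 8/3

Sum = -11/3, Product = 8/3


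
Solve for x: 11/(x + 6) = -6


Multiply both sides by (x + 6): 11 = -6(x + 6)
Distribute: 11 = -6x - 36
-6x = 11 + 36 = 47
x = -47/6

x = -47/6


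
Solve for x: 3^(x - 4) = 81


Express both sides with the same base.
81 = 3^4
Since the bases match, equate exponents: x - 4 = 4
So x = 4 - (-4) = 8

x = 8


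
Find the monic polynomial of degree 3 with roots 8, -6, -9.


A monic polynomial with roots 8, -6, -9 is:
p(x) = (x - 8)(x + 6)(x + 9)
After multiplying by (x - 8): x - 8
After multiplying by (x + 6): x^2 - 2x - 48
After multiplying by (x + 9): x^3 + 7x^2 - 66x - 432

x^3 + 7x^2 - 66x - 432


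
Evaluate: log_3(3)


We need the exponent such that 3^? = 3
3^1 = 3
Therefore log_3(3) = 1

1


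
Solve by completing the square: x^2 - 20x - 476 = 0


Start: x^2 - 20x - 476 = 0
Move constant: x^2 - 20x = 476
Half of -20 is -10, squared is 100
Add 100 to both sides: x^2 - 20x + 100 = 576
(x - 10)^2 = 576
x - 10 = ±24
x = 10 + 24 = 34 or x = 10 - 24 = -14

x = -14, x = 34


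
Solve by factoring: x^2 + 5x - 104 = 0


We need two numbers that multiply to -104 and add to 5.
Those numbers are 13 and -8 (since 13 * (-8) = -104 and 13 + (-8) = 5).
So x^2 + 5x - 104 = (x + 13)(x - 8) = 0
Setting each factor to zero: x = -13 or x = 8

x = -13, x = 8


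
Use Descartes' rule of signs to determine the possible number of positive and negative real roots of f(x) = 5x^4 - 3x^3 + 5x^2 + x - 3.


Descartes' rule of signs:

For positive roots, count sign changes in f(x) = 5x^4 - 3x^3 + 5x^2 + x - 3:
Signs of coefficients: +, -, +, +, -
Number of sign changes: 3
Possible positive real roots: 3, 1

For negative roots, examine f(-x) = 5x^4 + 3x^3 + 5x^2 - x - 3:
Signs of coefficients: +, +, +, -, -
Number of sign changes: 1
Possible negative real roots: 1

Positive roots: 3 or 1; Negative roots: 1


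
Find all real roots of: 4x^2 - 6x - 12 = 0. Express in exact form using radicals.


Using the quadratic formula: x = (-b ± sqrt(b^2 - 4ac)) / (2a)
Here a = 4, b = -6, c = -12
Discriminant = b^2 - 4ac = (-6)^2 - 4(4)(-12) = 36 + 192 = 228
Since discriminant = 228 > 0, there are two real roots.
x = (6 ± 2*sqrt(57)) / 8
Simplifying: x = (3 ± sqrt(57)) / 4
Numerically: x ≈ 2.6375 or x ≈ -1.1375

x = (3 + sqrt(57)) / 4 or x = (3 - sqrt(57)) / 4


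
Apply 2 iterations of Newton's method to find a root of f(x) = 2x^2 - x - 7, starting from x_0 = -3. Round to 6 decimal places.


Newton's method: x_(n+1) = x_n - f(x_n)/f'(x_n)
f(x) = 2x^2 - x - 7
f'(x) = 4x - 1

Iteration 1:
  f(-3.000000) = 14.000000
  f'(-3.000000) = -13.000000
  x_1 = -3.000000 - (14.000000)/(-13.000000) = -1.923077

Iteration 2:
  f(-1.923077) = 2.319527
  f'(-1.923077) = -8.692308
  x_2 = -1.923077 - (2.319527)/(-8.692308) = -1.656229

x_2 = -1.656229


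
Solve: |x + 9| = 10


An absolute value equation |expr| = 10 gives two cases:
Case 1: x + 9 = 10
  x = 1, so x = 1
Case 2: x + 9 = -10
  x = -19, so x = -19

x = -19, x = 1


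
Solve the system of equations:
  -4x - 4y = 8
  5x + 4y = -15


Using Cramer's rule:
Determinant D = (-4)(4) - (5)(-4) = -16 + 20 = 4
Dx = (8)(4) - (-15)(-4) = 32 - 60 = -28
Dy = (-4)(-15) - (5)(8) = 60 - 40 = 20
x = Dx/D = -28/4 = -7
y = Dy/D = 20/4 = 5

x = -7, y = 5


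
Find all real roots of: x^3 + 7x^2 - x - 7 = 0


Let p(x) = x^3 + 7x^2 - x - 7. By the rational root theorem (leading coefficient 1), any rational root is an integer divisor of 7: try ±1, ±2, ... in turn.
Test x = 1: value = 0 ✓, so (x - 1) is a factor.
Synthetic division by (x - 1): bring down 1; 1(1) + 7 = 8; 8(1) - 1 = 7; 7(1) - 7 = 0 → quotient x^2 + 8x + 7, remainder 0.
Solve the quadratic x^2 + 8x + 7 = 0: discriminant = 8^2 - 4(1)(7) = 64 - 28 = 36.
sqrt(36) = 6, so x = (-8 ± 6)/2: x = -1 or x = -7.

x = -7, x = -1, x = 1


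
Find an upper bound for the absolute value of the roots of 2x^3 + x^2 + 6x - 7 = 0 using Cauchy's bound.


Cauchy's bound: all roots r satisfy |r| <= 1 + max(|a_i/a_n|) for i = 0,...,n-1
where a_n is the leading coefficient.

Coefficients: [2, 1, 6, -7]
Leading coefficient a_n = 2
Ratios |a_i/a_n|: 1/2, 3, 7/2
Maximum ratio: 7/2
Cauchy's bound: |r| <= 1 + 7/2 = 9/2

Upper bound = 9/2


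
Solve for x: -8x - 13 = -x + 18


Starting with: -8x - 13 = -x + 18
Move all x terms to left: (-8 + 1)x = 18 + 13
Simplify: -7x = 31
Divide both sides by -7: x = -31/7

x = -31/7


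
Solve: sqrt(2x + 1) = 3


Square both sides: 2x + 1 = 3^2 = 9
2x = 9 - 1 = 8
x = 4
Check: sqrt(2*4 + 1) = sqrt(9) = 3 ✓

x = 4


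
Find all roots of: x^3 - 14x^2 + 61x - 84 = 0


Let p(x) = x^3 - 14x^2 + 61x - 84. By the rational root theorem (leading coefficient 1), any rational root is an integer divisor of 84: try ±1, ±2, ... in turn.
Test x = 1: value = -36 ≠ 0.
Test x = -1: value = -160 ≠ 0.
Test x = 2: value = -10 ≠ 0.
Test x = -2: value = -270 ≠ 0.
Test x = 3: value = 0 ✓, so (x - 3) is a factor.
Synthetic division by (x - 3): bring down 1; 1(3) - 14 = -11; (-11)(3) + 61 = 28; 28(3) - 84 = 0 → quotient x^2 - 11x + 28, remainder 0.
Solve the quadratic x^2 - 11x + 28 = 0: discriminant = (-11)^2 - 4(1)(28) = 121 - 112 = 9.
sqrt(9) = 3, so x = (11 ± 3)/2: x = 7 or x = 4.
Collecting all roots found:

x = 3, x = 4, x = 7
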